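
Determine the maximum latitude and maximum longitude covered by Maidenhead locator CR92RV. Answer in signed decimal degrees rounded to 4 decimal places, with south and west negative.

Field C=2, R=17: +2·20° lon, +17·10° lat → SW at lon -140°, lat 80°.
Square 9, 2: +9·2° lon, +2·1° lat → SW at lon -122°, lat 82°.
Subsquare r=17, v=21: +17·0.0833333° lon, +21·0.0416667° lat → SW at lon -120.583°, lat 82.875°.
Cell spans 0.0833333° lon × 0.0416667° lat. NE corner is SW corner plus one full cell.
latitude 82.9167, longitude -120.5000.

82.9167, -120.5000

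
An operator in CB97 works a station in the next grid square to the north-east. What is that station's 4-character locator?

Longitude square 9; +1 → 10, wraps to 0, carry into field.
Longitude field C = 2; +1 → 3 = D.
Latitude square 7; +1 → 8.

DB08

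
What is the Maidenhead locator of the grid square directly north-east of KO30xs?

KO40at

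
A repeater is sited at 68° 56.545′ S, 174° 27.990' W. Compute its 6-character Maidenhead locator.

AC21sb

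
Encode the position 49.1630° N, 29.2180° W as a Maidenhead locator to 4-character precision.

Add 180° to longitude and 90° to latitude: 150.78, 139.16.
Field: 150.78/20 → 7 → H, 139.16/10 → 13 → N; chars HN.
Square: 10.78/2 → 5, 9.16/1 → 9; chars 59.

HN59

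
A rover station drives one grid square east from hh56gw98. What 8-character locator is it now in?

HH56hw08

Longitude extended square 9; +1 → 10, wraps to 0, carry into subsquare.
Longitude subsquare g = 6; +1 → 7 = h.
The latitude characters are unchanged.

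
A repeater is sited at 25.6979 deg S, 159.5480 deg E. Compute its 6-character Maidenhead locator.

QG94sh

Add 180° to longitude and 90° to latitude: 339.5480, 64.3021.
Field: 339.5480/20 → 16 → Q, 64.3021/10 → 6 → G; chars QG.
Square: 19.5480/2 → 9, 4.3021/1 → 4; chars 94.
Subsquare: 1.5480/0.0833333 → 18 → s, 0.3021/0.0416667 → 7 → h; chars sh.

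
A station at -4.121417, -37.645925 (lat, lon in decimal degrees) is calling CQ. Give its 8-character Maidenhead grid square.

Shift to the Maidenhead origin (180°W, 90°S): lon 142.35407, lat 85.87858.
Field (20°×10°, letters A–R): lon ⌊142.35407/20⌋ = 7 → H; lat ⌊85.87858/10⌋ = 8 → I.
Square (2°×1°, digits 0–9): lon ⌊2.35407/2⌋ = 1; lat ⌊5.87858/1⌋ = 5.
Subsquare (5′×2.5′, letters a–x): lon ⌊0.35407/0.0833333⌋ = 4 → e; lat ⌊0.87858/0.0416667⌋ = 21 → v.
Extended square (30″×15″, digits 0–9): lon ⌊0.02074/0.00833333⌋ = 2; lat ⌊0.00358/0.00416667⌋ = 0.

HI15ev20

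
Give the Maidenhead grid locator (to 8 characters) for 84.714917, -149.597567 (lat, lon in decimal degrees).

Shift to the Maidenhead origin (180°W, 90°S): lon 30.40243, lat 174.71492.
Field (20°×10°, letters A–R): 30.40243/20 → 1 → B, 174.71492/10 → 17 → R; chars BR.
Square (2°×1°, digits 0–9): 10.40243/2 → 5, 4.71492/1 → 4; chars 54.
Subsquare (5′×2.5′, letters a–x): 0.40243/0.0833333 → 4 → e, 0.71492/0.0416667 → 17 → r; chars er.
Extended square (30″×15″, digits 0–9): 0.06910/0.00833333 → 8, 0.00658/0.00416667 → 1; chars 81.

BR54er81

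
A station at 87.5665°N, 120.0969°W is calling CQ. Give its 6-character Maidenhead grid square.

CR97wn

Shift to the Maidenhead origin (180°W, 90°S): lon 59.9031, lat 177.5665.
Field (20°×10°, letters A–R): 59.9031/20 → 2 → C, 177.5665/10 → 17 → R; chars CR.
Square (2°×1°, digits 0–9): 19.9031/2 → 9, 7.5665/1 → 7; chars 97.
Subsquare (5′×2.5′, letters a–x): 1.9031/0.0833333 → 22 → w, 0.5665/0.0416667 → 13 → n; chars wn.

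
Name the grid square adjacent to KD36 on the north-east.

Longitude square 3; +1 → 4.
Latitude square 6; +1 → 7.

KD47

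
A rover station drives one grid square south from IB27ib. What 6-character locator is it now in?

IB27ia

Latitude subsquare b = 1; −1 → 0 = a.
The longitude characters are unchanged.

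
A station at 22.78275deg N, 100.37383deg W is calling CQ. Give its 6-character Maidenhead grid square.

DL92ts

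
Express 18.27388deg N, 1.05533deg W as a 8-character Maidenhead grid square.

Offset from 180°W / 90°S: lon 178.94467°, lat 108.27388°.
Field: 178.94467/20 → 8 → I, 108.27388/10 → 10 → K; chars IK.
Square: 18.94467/2 → 9, 8.27388/1 → 8; chars 98.
Subsquare: 0.94467/0.0833333 → 11 → l, 0.27388/0.0416667 → 6 → g; chars lg.
Extended square: 0.02800/0.00833333 → 3, 0.02388/0.00416667 → 5; chars 35.

IK98lg35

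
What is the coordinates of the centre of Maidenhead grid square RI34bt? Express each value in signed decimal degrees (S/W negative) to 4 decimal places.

Field R=17, I=8: +17·20° lon, +8·10° lat → SW at lon 160°, lat -10°.
Square 3, 4: +3·2° lon, +4·1° lat → SW at lon 166°, lat -6°.
Subsquare b=1, t=19: +1·0.0833333° lon, +19·0.0416667° lat → SW at lon 166.083°, lat -5.20833°.
Cell spans 0.0833333° lon × 0.0416667° lat. Centre is SW corner plus half of each.
latitude -5.1875, longitude 166.1250.

-5.1875, 166.1250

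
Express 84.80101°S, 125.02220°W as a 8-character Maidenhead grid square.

CA75le77

Shift to the Maidenhead origin (180°W, 90°S): lon 54.97780, lat 5.19899.
Field: 54.97780/20 → 2 → C, 5.19899/10 → 0 → A; chars CA.
Square: 14.97780/2 → 7, 5.19899/1 → 5; chars 75.
Subsquare: 0.97780/0.0833333 → 11 → l, 0.19899/0.0416667 → 4 → e; chars le.
Extended square: 0.06113/0.00833333 → 7, 0.03232/0.00416667 → 7; chars 77.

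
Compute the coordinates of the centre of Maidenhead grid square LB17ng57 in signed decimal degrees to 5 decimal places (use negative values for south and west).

-72.71875, 43.12917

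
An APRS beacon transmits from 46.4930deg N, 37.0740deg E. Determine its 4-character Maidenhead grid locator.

KN86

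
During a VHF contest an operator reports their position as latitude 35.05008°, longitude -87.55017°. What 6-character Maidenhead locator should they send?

EM65fb

Shift to the Maidenhead origin (180°W, 90°S): lon 92.4498, lat 125.0501.
Field: 92.4498/20 → 4 → E, 125.0501/10 → 12 → M; chars EM.
Square: 12.4498/2 → 6, 5.0501/1 → 5; chars 65.
Subsquare: 0.4498/0.0833333 → 5 → f, 0.0501/0.0416667 → 1 → b; chars fb.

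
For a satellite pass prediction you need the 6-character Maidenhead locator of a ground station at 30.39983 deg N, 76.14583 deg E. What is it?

MM80bj

Shift to the Maidenhead origin (180°W, 90°S): lon 256.1458, lat 120.3998.
Field (20°×10°, letters A–R): 256.1458/20 → 12 → M, 120.3998/10 → 12 → M; chars MM.
Square (2°×1°, digits 0–9): 16.1458/2 → 8, 0.3998/1 → 0; chars 80.
Subsquare (5′×2.5′, letters a–x): 0.1458/0.0833333 → 1 → b, 0.3998/0.0416667 → 9 → j; chars bj.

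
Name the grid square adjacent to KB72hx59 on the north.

KB73ha50

Latitude extended square 9; +1 → 10, wraps to 0, carry into subsquare.
Latitude subsquare x = 23; +1 → 24, wraps to 0 = a, carry into square.
Latitude square 2; +1 → 3.
The longitude characters are unchanged.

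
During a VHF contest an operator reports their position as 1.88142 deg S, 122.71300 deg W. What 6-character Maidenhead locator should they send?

CI88pc

Shift to the Maidenhead origin (180°W, 90°S): lon 57.2870, lat 88.1186.
Field (20°×10°, letters A–R): 57.2870/20 → 2 → C, 88.1186/10 → 8 → I; chars CI.
Square (2°×1°, digits 0–9): 17.2870/2 → 8, 8.1186/1 → 8; chars 88.
Subsquare (5′×2.5′, letters a–x): 1.2870/0.0833333 → 15 → p, 0.1186/0.0416667 → 2 → c; chars pc.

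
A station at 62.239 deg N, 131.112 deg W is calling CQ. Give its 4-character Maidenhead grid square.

CP42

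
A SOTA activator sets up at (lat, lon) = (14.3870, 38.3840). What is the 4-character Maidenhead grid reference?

Shift to the Maidenhead origin (180°W, 90°S): lon 218.38, lat 104.39.
Field: lon ⌊218.38/20⌋ = 10 → K; lat ⌊104.39/10⌋ = 10 → K.
Square: lon ⌊18.38/2⌋ = 9; lat ⌊4.39/1⌋ = 4.

KK94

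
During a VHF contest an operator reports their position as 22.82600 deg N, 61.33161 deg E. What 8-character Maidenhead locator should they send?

Add 180° to longitude and 90° to latitude: 241.33161, 112.82600.
Field: 241.33161/20 → 12 → M, 112.82600/10 → 11 → L; chars ML.
Square: 1.33161/2 → 0, 2.82600/1 → 2; chars 02.
Subsquare: 1.33161/0.0833333 → 15 → p, 0.82600/0.0416667 → 19 → t; chars pt.
Extended square: 0.08161/0.00833333 → 9, 0.03433/0.00416667 → 8; chars 98.

ML02pt98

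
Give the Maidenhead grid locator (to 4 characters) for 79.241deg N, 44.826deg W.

Add 180° to longitude and 90° to latitude: 135.17, 169.24.
Field (20°×10°, letters A–R): 135.17/20 → 6 → G, 169.24/10 → 16 → Q; chars GQ.
Square (2°×1°, digits 0–9): 15.17/2 → 7, 9.24/1 → 9; chars 79.

GQ79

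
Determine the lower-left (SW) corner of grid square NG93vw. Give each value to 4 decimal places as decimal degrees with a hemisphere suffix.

Field N=13, G=6: +13·20° lon, +6·10° lat → SW at lon 80°, lat -30°.
Square 9, 3: +9·2° lon, +3·1° lat → SW at lon 98°, lat -27°.
Subsquare v=21, w=22: +21·0.0833333° lon, +22·0.0416667° lat → SW at lon 99.75°, lat -26.0833°.
latitude 26.0833° S, longitude 99.7500° E.

26.0833° S, 99.7500° E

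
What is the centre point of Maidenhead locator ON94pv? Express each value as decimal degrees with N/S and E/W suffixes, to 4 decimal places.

44.8958° N, 119.2917° E

Field O=14, N=13: +14·20° lon, +13·10° lat → SW at lon 100°, lat 40°.
Square 9, 4: +9·2° lon, +4·1° lat → SW at lon 118°, lat 44°.
Subsquare p=15, v=21: +15·0.0833333° lon, +21·0.0416667° lat → SW at lon 119.25°, lat 44.875°.
Cell spans 0.0833333° lon × 0.0416667° lat. Centre is SW corner plus half of each.
latitude 44.8958° N, longitude 119.2917° E.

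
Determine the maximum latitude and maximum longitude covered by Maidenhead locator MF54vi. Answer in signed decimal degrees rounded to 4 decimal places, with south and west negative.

Field M=12, F=5: +12·20° lon, +5·10° lat → SW at lon 60°, lat -40°.
Square 5, 4: +5·2° lon, +4·1° lat → SW at lon 70°, lat -36°.
Subsquare v=21, i=8: +21·0.0833333° lon, +8·0.0416667° lat → SW at lon 71.75°, lat -35.6667°.
Cell spans 0.0833333° lon × 0.0416667° lat. NE corner is SW corner plus one full cell.
latitude -35.6250, longitude 71.8333.

-35.6250, 71.8333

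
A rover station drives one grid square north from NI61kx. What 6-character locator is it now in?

NI62ka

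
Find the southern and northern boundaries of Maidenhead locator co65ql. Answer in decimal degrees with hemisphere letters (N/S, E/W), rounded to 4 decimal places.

55.4583° N, 55.5000° N

Field C=2, O=14: +2·20° lon, +14·10° lat → SW at lon -140°, lat 50°.
Square 6, 5: +6·2° lon, +5·1° lat → SW at lon -128°, lat 55°.
Subsquare q=16, l=11: +16·0.0833333° lon, +11·0.0416667° lat → SW at lon -126.667°, lat 55.4583°.
Cell spans 0.0833333° lon × 0.0416667° lat.
south 55.4583° N, north 55.5000° N.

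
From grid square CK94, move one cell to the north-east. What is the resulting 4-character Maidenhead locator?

DK05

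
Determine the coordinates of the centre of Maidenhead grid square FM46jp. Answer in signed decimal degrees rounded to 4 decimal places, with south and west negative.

36.6458, -71.2083

Field F=5, M=12: +5·20° lon, +12·10° lat → SW at lon -80°, lat 30°.
Square 4, 6: +4·2° lon, +6·1° lat → SW at lon -72°, lat 36°.
Subsquare j=9, p=15: +9·0.0833333° lon, +15·0.0416667° lat → SW at lon -71.25°, lat 36.625°.
Cell spans 0.0833333° lon × 0.0416667° lat. Centre is SW corner plus half of each.
latitude 36.6458, longitude -71.2083.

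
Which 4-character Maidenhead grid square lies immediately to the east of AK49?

Longitude square 4; +1 → 5.
The latitude characters are unchanged.

AK59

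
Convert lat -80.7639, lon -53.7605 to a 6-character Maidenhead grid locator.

Offset from 180°W / 90°S: lon 126.2395°, lat 9.2361°.
Field: lon ⌊126.2395/20⌋ = 6 → G; lat ⌊9.2361/10⌋ = 0 → A.
Square: lon ⌊6.2395/2⌋ = 3; lat ⌊9.2361/1⌋ = 9.
Subsquare: lon ⌊0.2395/0.0833333⌋ = 2 → c; lat ⌊0.2361/0.0416667⌋ = 5 → f.

GA39cf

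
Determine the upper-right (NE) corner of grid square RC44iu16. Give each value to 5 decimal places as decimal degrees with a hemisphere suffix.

65.13750° S, 168.68333° E

Field R=17, C=2: +17·20° lon, +2·10° lat → SW at lon 160°, lat -70°.
Square 4, 4: +4·2° lon, +4·1° lat → SW at lon 168°, lat -66°.
Subsquare i=8, u=20: +8·0.0833333° lon, +20·0.0416667° lat → SW at lon 168.667°, lat -65.1667°.
Extended square 1, 6: +1·0.00833333° lon, +6·0.00416667° lat → SW at lon 168.675°, lat -65.1417°.
Cell spans 0.00833333° lon × 0.00416667° lat. NE corner is SW corner plus one full cell.
latitude 65.13750° S, longitude 168.68333° E.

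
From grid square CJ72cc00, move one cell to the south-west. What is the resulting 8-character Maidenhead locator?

Longitude extended square 0; −1 → -1, wraps to 9, carry into subsquare.
Longitude subsquare c = 2; −1 → 1 = b.
Latitude extended square 0; −1 → -1, wraps to 9, carry into subsquare.
Latitude subsquare c = 2; −1 → 1 = b.

CJ72bb99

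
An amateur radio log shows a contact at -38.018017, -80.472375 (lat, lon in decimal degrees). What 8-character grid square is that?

Add 180° to longitude and 90° to latitude: 99.52763, 51.98198.
Field: 99.52763/20 → 4 → E, 51.98198/10 → 5 → F; chars EF.
Square: 19.52763/2 → 9, 1.98198/1 → 1; chars 91.
Subsquare: 1.52763/0.0833333 → 18 → s, 0.98198/0.0416667 → 23 → x; chars sx.
Extended square: 0.02763/0.00833333 → 3, 0.02365/0.00416667 → 5; chars 35.

EF91sx35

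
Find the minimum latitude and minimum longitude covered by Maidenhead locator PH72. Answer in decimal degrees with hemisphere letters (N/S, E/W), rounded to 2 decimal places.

18.00° S, 134.00° E

Field P=15, H=7: +15·20° lon, +7·10° lat → SW at lon 120°, lat -20°.
Square 7, 2: +7·2° lon, +2·1° lat → SW at lon 134°, lat -18°.
latitude 18.00° S, longitude 134.00° E.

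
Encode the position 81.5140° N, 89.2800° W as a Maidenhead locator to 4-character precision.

Add 180° to longitude and 90° to latitude: 90.72, 171.51.
Field: lon ⌊90.72/20⌋ = 4 → E; lat ⌊171.51/10⌋ = 17 → R.
Square: lon ⌊10.72/2⌋ = 5; lat ⌊1.51/1⌋ = 1.

ER51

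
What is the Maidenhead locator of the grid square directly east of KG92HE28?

Longitude extended square 2; +1 → 3.
The latitude characters are unchanged.

KG92he38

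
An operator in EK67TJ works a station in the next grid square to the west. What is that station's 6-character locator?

EK67sj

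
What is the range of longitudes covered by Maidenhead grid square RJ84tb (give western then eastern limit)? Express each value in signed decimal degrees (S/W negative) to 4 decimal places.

177.5833, 177.6667

Field R=17, J=9: +17·20° lon, +9·10° lat → SW at lon 160°, lat 0°.
Square 8, 4: +8·2° lon, +4·1° lat → SW at lon 176°, lat 4°.
Subsquare t=19, b=1: +19·0.0833333° lon, +1·0.0416667° lat → SW at lon 177.583°, lat 4.04167°.
Cell spans 0.0833333° lon × 0.0416667° lat.
west 177.5833, east 177.6667.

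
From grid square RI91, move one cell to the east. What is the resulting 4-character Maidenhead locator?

AI01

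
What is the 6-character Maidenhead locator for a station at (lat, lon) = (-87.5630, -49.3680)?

GA52hk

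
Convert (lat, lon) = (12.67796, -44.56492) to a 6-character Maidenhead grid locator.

GK72rq

Offset from 180°W / 90°S: lon 135.4351°, lat 102.6780°.
Field: lon ⌊135.4351/20⌋ = 6 → G; lat ⌊102.6780/10⌋ = 10 → K.
Square: lon ⌊15.4351/2⌋ = 7; lat ⌊2.6780/1⌋ = 2.
Subsquare: lon ⌊1.4351/0.0833333⌋ = 17 → r; lat ⌊0.6780/0.0416667⌋ = 16 → q.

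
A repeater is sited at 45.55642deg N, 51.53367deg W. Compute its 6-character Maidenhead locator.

GN45fn

Offset from 180°W / 90°S: lon 128.4663°, lat 135.5564°.
Field: 128.4663/20 → 6 → G, 135.5564/10 → 13 → N; chars GN.
Square: 8.4663/2 → 4, 5.5564/1 → 5; chars 45.
Subsquare: 0.4663/0.0833333 → 5 → f, 0.5564/0.0416667 → 13 → n; chars fn.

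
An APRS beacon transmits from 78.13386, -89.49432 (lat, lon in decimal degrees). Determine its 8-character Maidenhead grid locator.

EQ58gd02

Add 180° to longitude and 90° to latitude: 90.50568, 168.13386.
Field: lon ⌊90.50568/20⌋ = 4 → E; lat ⌊168.13386/10⌋ = 16 → Q.
Square: lon ⌊10.50568/2⌋ = 5; lat ⌊8.13386/1⌋ = 8.
Subsquare: lon ⌊0.50568/0.0833333⌋ = 6 → g; lat ⌊0.13386/0.0416667⌋ = 3 → d.
Extended square: lon ⌊0.00568/0.00833333⌋ = 0; lat ⌊0.00886/0.00416667⌋ = 2.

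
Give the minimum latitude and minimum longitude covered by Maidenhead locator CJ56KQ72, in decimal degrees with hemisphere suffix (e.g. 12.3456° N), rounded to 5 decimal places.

Field C=2, J=9: +2·20° lon, +9·10° lat → SW at lon -140°, lat 0°.
Square 5, 6: +5·2° lon, +6·1° lat → SW at lon -130°, lat 6°.
Subsquare k=10, q=16: +10·0.0833333° lon, +16·0.0416667° lat → SW at lon -129.167°, lat 6.66667°.
Extended square 7, 2: +7·0.00833333° lon, +2·0.00416667° lat → SW at lon -129.108°, lat 6.675°.
latitude 6.67500° N, longitude 129.10833° W.

6.67500° N, 129.10833° W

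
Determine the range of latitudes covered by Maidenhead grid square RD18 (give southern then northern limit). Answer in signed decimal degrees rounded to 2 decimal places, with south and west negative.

-52.00, -51.00

Field R=17, D=3: +17·20° lon, +3·10° lat → SW at lon 160°, lat -60°.
Square 1, 8: +1·2° lon, +8·1° lat → SW at lon 162°, lat -52°.
Cell spans 2° lon × 1° lat.
south -52.00, north -51.00.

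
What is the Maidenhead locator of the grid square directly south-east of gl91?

HL00

Longitude square 9; +1 → 10, wraps to 0, carry into field.
Longitude field G = 6; +1 → 7 = H.
Latitude square 1; −1 → 0.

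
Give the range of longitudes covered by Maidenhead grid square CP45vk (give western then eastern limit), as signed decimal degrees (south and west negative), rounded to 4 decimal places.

Field C=2, P=15: +2·20° lon, +15·10° lat → SW at lon -140°, lat 60°.
Square 4, 5: +4·2° lon, +5·1° lat → SW at lon -132°, lat 65°.
Subsquare v=21, k=10: +21·0.0833333° lon, +10·0.0416667° lat → SW at lon -130.25°, lat 65.4167°.
Cell spans 0.0833333° lon × 0.0416667° lat.
west -130.2500, east -130.1667.

-130.2500, -130.1667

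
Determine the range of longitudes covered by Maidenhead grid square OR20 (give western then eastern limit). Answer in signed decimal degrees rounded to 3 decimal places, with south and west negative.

104.000, 106.000

Field O=14, R=17: +14·20° lon, +17·10° lat → SW at lon 100°, lat 80°.
Square 2, 0: +2·2° lon, +0·1° lat → SW at lon 104°, lat 80°.
Cell spans 2° lon × 1° lat.
west 104.000, east 106.000.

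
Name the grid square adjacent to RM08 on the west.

QM98

Longitude square 0; −1 → -1, wraps to 9, carry into field.
Longitude field R = 17; −1 → 16 = Q.
The latitude characters are unchanged.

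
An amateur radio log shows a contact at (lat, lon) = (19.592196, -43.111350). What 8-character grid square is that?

Offset from 180°W / 90°S: lon 136.88865°, lat 109.59220°.
Field: 136.88865/20 → 6 → G, 109.59220/10 → 10 → K; chars GK.
Square: 16.88865/2 → 8, 9.59220/1 → 9; chars 89.
Subsquare: 0.88865/0.0833333 → 10 → k, 0.59220/0.0416667 → 14 → o; chars ko.
Extended square: 0.05532/0.00833333 → 6, 0.00886/0.00416667 → 2; chars 62.

GK89ko62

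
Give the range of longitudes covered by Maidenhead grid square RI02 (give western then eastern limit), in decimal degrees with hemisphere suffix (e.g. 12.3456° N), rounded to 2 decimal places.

160.00° E, 162.00° E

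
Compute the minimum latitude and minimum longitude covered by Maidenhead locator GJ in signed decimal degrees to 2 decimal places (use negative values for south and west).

Field G=6, J=9: +6·20° lon, +9·10° lat → SW at lon -60°, lat 0°.
latitude 0.00, longitude -60.00.

0.00, -60.00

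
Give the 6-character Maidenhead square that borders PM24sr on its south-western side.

PM24rq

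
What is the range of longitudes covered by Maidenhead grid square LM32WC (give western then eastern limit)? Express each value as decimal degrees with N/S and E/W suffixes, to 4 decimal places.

47.8333° E, 47.9167° E

Field L=11, M=12: +11·20° lon, +12·10° lat → SW at lon 40°, lat 30°.
Square 3, 2: +3·2° lon, +2·1° lat → SW at lon 46°, lat 32°.
Subsquare w=22, c=2: +22·0.0833333° lon, +2·0.0416667° lat → SW at lon 47.8333°, lat 32.0833°.
Cell spans 0.0833333° lon × 0.0416667° lat.
west 47.8333° E, east 47.9167° E.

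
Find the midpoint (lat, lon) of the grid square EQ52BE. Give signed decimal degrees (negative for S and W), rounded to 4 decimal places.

72.1875, -89.8750

Field E=4, Q=16: +4·20° lon, +16·10° lat → SW at lon -100°, lat 70°.
Square 5, 2: +5·2° lon, +2·1° lat → SW at lon -90°, lat 72°.
Subsquare b=1, e=4: +1·0.0833333° lon, +4·0.0416667° lat → SW at lon -89.9167°, lat 72.1667°.
Cell spans 0.0833333° lon × 0.0416667° lat. Centre is SW corner plus half of each.
latitude 72.1875, longitude -89.8750.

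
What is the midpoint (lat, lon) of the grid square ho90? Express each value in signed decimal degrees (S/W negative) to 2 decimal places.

50.50, -21.00

Field H=7, O=14: +7·20° lon, +14·10° lat → SW at lon -40°, lat 50°.
Square 9, 0: +9·2° lon, +0·1° lat → SW at lon -22°, lat 50°.
Cell spans 2° lon × 1° lat. Centre is SW corner plus half of each.
latitude 50.50, longitude -21.00.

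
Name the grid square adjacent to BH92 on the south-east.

CH01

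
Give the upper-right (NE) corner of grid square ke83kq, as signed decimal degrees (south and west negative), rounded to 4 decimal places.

-46.2917, 36.9167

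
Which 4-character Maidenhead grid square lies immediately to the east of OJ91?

Longitude square 9; +1 → 10, wraps to 0, carry into field.
Longitude field O = 14; +1 → 15 = P.
The latitude characters are unchanged.

PJ01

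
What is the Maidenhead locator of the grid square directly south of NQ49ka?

NQ48kx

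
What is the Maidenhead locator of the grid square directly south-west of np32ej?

NP32di

Longitude subsquare e = 4; −1 → 3 = d.
Latitude subsquare j = 9; −1 → 8 = i.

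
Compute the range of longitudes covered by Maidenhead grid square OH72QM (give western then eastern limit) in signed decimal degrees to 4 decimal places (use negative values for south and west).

115.3333, 115.4167

Field O=14, H=7: +14·20° lon, +7·10° lat → SW at lon 100°, lat -20°.
Square 7, 2: +7·2° lon, +2·1° lat → SW at lon 114°, lat -18°.
Subsquare q=16, m=12: +16·0.0833333° lon, +12·0.0416667° lat → SW at lon 115.333°, lat -17.5°.
Cell spans 0.0833333° lon × 0.0416667° lat.
west 115.3333, east 115.4167.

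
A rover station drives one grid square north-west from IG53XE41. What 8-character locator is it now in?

Longitude extended square 4; −1 → 3.
Latitude extended square 1; +1 → 2.

IG53xe32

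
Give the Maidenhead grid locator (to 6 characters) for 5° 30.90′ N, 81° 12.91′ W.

EJ95jm

Add 180° to longitude and 90° to latitude: 98.7848, 95.5150.
Field: 98.7848/20 → 4 → E, 95.5150/10 → 9 → J; chars EJ.
Square: 18.7848/2 → 9, 5.5150/1 → 5; chars 95.
Subsquare: 0.7848/0.0833333 → 9 → j, 0.5150/0.0416667 → 12 → m; chars jm.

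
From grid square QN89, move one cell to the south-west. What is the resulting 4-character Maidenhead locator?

QN78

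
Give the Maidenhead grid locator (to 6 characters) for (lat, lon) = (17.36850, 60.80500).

Offset from 180°W / 90°S: lon 240.8050°, lat 107.3685°.
Field: 240.8050/20 → 12 → M, 107.3685/10 → 10 → K; chars MK.
Square: 0.8050/2 → 0, 7.3685/1 → 7; chars 07.
Subsquare: 0.8050/0.0833333 → 9 → j, 0.3685/0.0416667 → 8 → i; chars ji.

MK07ji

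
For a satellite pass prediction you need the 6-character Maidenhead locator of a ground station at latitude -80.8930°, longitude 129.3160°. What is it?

PA49pc

Shift to the Maidenhead origin (180°W, 90°S): lon 309.3160, lat 9.1070.
Field: 309.3160/20 → 15 → P, 9.1070/10 → 0 → A; chars PA.
Square: 9.3160/2 → 4, 9.1070/1 → 9; chars 49.
Subsquare: 1.3160/0.0833333 → 15 → p, 0.1070/0.0416667 → 2 → c; chars pc.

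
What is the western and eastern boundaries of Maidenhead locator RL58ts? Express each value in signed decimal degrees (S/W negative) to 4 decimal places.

171.5833, 171.6667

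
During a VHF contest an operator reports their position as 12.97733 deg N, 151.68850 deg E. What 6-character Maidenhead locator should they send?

Offset from 180°W / 90°S: lon 331.6885°, lat 102.9773°.
Field: lon ⌊331.6885/20⌋ = 16 → Q; lat ⌊102.9773/10⌋ = 10 → K.
Square: lon ⌊11.6885/2⌋ = 5; lat ⌊2.9773/1⌋ = 2.
Subsquare: lon ⌊1.6885/0.0833333⌋ = 20 → u; lat ⌊0.9773/0.0416667⌋ = 23 → x.

QK52ux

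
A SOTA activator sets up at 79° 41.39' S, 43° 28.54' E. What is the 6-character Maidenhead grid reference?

LB10rh

Offset from 180°W / 90°S: lon 223.4757°, lat 10.3102°.
Field: lon ⌊223.4757/20⌋ = 11 → L; lat ⌊10.3102/10⌋ = 1 → B.
Square: lon ⌊3.4757/2⌋ = 1; lat ⌊0.3102/1⌋ = 0.
Subsquare: lon ⌊1.4757/0.0833333⌋ = 17 → r; lat ⌊0.3102/0.0416667⌋ = 7 → h.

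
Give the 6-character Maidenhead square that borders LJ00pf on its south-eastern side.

Longitude subsquare p = 15; +1 → 16 = q.
Latitude subsquare f = 5; −1 → 4 = e.

LJ00qe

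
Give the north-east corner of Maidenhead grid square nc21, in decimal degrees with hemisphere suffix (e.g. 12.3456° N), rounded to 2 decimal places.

68.00° S, 86.00° E

Field N=13, C=2: +13·20° lon, +2·10° lat → SW at lon 80°, lat -70°.
Square 2, 1: +2·2° lon, +1·1° lat → SW at lon 84°, lat -69°.
Cell spans 2° lon × 1° lat. NE corner is SW corner plus one full cell.
latitude 68.00° S, longitude 86.00° E.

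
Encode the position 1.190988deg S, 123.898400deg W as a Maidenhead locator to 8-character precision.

CI88bt24

Offset from 180°W / 90°S: lon 56.10160°, lat 88.80901°.
Field: 56.10160/20 → 2 → C, 88.80901/10 → 8 → I; chars CI.
Square: 16.10160/2 → 8, 8.80901/1 → 8; chars 88.
Subsquare: 0.10160/0.0833333 → 1 → b, 0.80901/0.0416667 → 19 → t; chars bt.
Extended square: 0.01827/0.00833333 → 2, 0.01735/0.00416667 → 4; chars 24.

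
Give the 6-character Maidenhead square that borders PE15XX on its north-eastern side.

Longitude subsquare x = 23; +1 → 24, wraps to 0 = a, carry into square.
Longitude square 1; +1 → 2.
Latitude subsquare x = 23; +1 → 24, wraps to 0 = a, carry into square.
Latitude square 5; +1 → 6.

PE26aa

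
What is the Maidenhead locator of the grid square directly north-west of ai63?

AI54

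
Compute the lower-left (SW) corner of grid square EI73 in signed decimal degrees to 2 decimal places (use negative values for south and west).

Field E=4, I=8: +4·20° lon, +8·10° lat → SW at lon -100°, lat -10°.
Square 7, 3: +7·2° lon, +3·1° lat → SW at lon -86°, lat -7°.
latitude -7.00, longitude -86.00.

-7.00, -86.00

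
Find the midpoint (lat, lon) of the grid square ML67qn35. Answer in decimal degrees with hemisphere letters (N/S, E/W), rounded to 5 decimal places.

27.56458° N, 73.36250° E

Field M=12, L=11: +12·20° lon, +11·10° lat → SW at lon 60°, lat 20°.
Square 6, 7: +6·2° lon, +7·1° lat → SW at lon 72°, lat 27°.
Subsquare q=16, n=13: +16·0.0833333° lon, +13·0.0416667° lat → SW at lon 73.3333°, lat 27.5417°.
Extended square 3, 5: +3·0.00833333° lon, +5·0.00416667° lat → SW at lon 73.3583°, lat 27.5625°.
Cell spans 0.00833333° lon × 0.00416667° lat. Centre is SW corner plus half of each.
latitude 27.56458° N, longitude 73.36250° E.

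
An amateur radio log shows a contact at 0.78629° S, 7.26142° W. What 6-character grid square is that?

Add 180° to longitude and 90° to latitude: 172.7386, 89.2137.
Field (20°×10°, letters A–R): 172.7386/20 → 8 → I, 89.2137/10 → 8 → I; chars II.
Square (2°×1°, digits 0–9): 12.7386/2 → 6, 9.2137/1 → 9; chars 69.
Subsquare (5′×2.5′, letters a–x): 0.7386/0.0833333 → 8 → i, 0.2137/0.0416667 → 5 → f; chars if.

II69if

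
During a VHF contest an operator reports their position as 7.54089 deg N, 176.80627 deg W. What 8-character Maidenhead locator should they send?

Offset from 180°W / 90°S: lon 3.19373°, lat 97.54089°.
Field: lon ⌊3.19373/20⌋ = 0 → A; lat ⌊97.54089/10⌋ = 9 → J.
Square: lon ⌊3.19373/2⌋ = 1; lat ⌊7.54089/1⌋ = 7.
Subsquare: lon ⌊1.19373/0.0833333⌋ = 14 → o; lat ⌊0.54089/0.0416667⌋ = 12 → m.
Extended square: lon ⌊0.02706/0.00833333⌋ = 3; lat ⌊0.04089/0.00416667⌋ = 9.

AJ17om39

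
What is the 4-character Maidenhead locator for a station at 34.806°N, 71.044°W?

FM44

Shift to the Maidenhead origin (180°W, 90°S): lon 108.96, lat 124.81.
Field: 108.96/20 → 5 → F, 124.81/10 → 12 → M; chars FM.
Square: 8.96/2 → 4, 4.81/1 → 4; chars 44.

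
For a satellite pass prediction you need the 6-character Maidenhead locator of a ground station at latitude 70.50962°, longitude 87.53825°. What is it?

NQ30sm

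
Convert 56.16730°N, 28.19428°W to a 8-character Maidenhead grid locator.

Offset from 180°W / 90°S: lon 151.80572°, lat 146.16730°.
Field: lon ⌊151.80572/20⌋ = 7 → H; lat ⌊146.16730/10⌋ = 14 → O.
Square: lon ⌊11.80572/2⌋ = 5; lat ⌊6.16730/1⌋ = 6.
Subsquare: lon ⌊1.80572/0.0833333⌋ = 21 → v; lat ⌊0.16730/0.0416667⌋ = 4 → e.
Extended square: lon ⌊0.05572/0.00833333⌋ = 6; lat ⌊0.00063/0.00416667⌋ = 0.

HO56ve60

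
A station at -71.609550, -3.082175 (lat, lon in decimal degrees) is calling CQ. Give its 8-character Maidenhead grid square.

IB88lj03

Offset from 180°W / 90°S: lon 176.91782°, lat 18.39045°.
Field (20°×10°, letters A–R): 176.91782/20 → 8 → I, 18.39045/10 → 1 → B; chars IB.
Square (2°×1°, digits 0–9): 16.91782/2 → 8, 8.39045/1 → 8; chars 88.
Subsquare (5′×2.5′, letters a–x): 0.91782/0.0833333 → 11 → l, 0.39045/0.0416667 → 9 → j; chars lj.
Extended square (30″×15″, digits 0–9): 0.00116/0.00833333 → 0, 0.01545/0.00416667 → 3; chars 03.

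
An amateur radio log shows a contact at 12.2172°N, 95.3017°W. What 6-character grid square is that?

Add 180° to longitude and 90° to latitude: 84.6983, 102.2172.
Field (20°×10°, letters A–R): 84.6983/20 → 4 → E, 102.2172/10 → 10 → K; chars EK.
Square (2°×1°, digits 0–9): 4.6983/2 → 2, 2.2172/1 → 2; chars 22.
Subsquare (5′×2.5′, letters a–x): 0.6983/0.0833333 → 8 → i, 0.2172/0.0416667 → 5 → f; chars if.

EK22if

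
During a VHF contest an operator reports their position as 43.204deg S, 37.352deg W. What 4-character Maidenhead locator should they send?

HE16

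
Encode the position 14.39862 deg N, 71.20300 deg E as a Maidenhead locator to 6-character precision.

MK54oj

Shift to the Maidenhead origin (180°W, 90°S): lon 251.2030, lat 104.3986.
Field (20°×10°, letters A–R): lon ⌊251.2030/20⌋ = 12 → M; lat ⌊104.3986/10⌋ = 10 → K.
Square (2°×1°, digits 0–9): lon ⌊11.2030/2⌋ = 5; lat ⌊4.3986/1⌋ = 4.
Subsquare (5′×2.5′, letters a–x): lon ⌊1.2030/0.0833333⌋ = 14 → o; lat ⌊0.3986/0.0416667⌋ = 9 → j.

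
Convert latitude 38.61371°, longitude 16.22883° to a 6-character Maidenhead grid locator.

Offset from 180°W / 90°S: lon 196.2288°, lat 128.6137°.
Field: 196.2288/20 → 9 → J, 128.6137/10 → 12 → M; chars JM.
Square: 16.2288/2 → 8, 8.6137/1 → 8; chars 88.
Subsquare: 0.2288/0.0833333 → 2 → c, 0.6137/0.0416667 → 14 → o; chars co.

JM88co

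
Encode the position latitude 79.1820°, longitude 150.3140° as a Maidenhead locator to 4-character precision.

QQ59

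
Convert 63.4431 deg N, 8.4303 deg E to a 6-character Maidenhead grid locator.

JP43fk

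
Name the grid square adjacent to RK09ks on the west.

RK09js

Longitude subsquare k = 10; −1 → 9 = j.
The latitude characters are unchanged.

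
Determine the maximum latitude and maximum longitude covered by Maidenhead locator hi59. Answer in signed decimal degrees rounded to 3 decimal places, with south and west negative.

Field H=7, I=8: +7·20° lon, +8·10° lat → SW at lon -40°, lat -10°.
Square 5, 9: +5·2° lon, +9·1° lat → SW at lon -30°, lat -1°.
Cell spans 2° lon × 1° lat. NE corner is SW corner plus one full cell.
latitude 0.000, longitude -28.000.

0.000, -28.000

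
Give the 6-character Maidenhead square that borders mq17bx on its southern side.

Latitude subsquare x = 23; −1 → 22 = w.
The longitude characters are unchanged.

MQ17bw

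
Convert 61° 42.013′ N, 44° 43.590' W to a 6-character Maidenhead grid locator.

Offset from 180°W / 90°S: lon 135.2735°, lat 151.7002°.
Field: 135.2735/20 → 6 → G, 151.7002/10 → 15 → P; chars GP.
Square: 15.2735/2 → 7, 1.7002/1 → 1; chars 71.
Subsquare: 1.2735/0.0833333 → 15 → p, 0.7002/0.0416667 → 16 → q; chars pq.

GP71pq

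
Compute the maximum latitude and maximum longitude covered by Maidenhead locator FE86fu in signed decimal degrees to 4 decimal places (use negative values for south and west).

Field F=5, E=4: +5·20° lon, +4·10° lat → SW at lon -80°, lat -50°.
Square 8, 6: +8·2° lon, +6·1° lat → SW at lon -64°, lat -44°.
Subsquare f=5, u=20: +5·0.0833333° lon, +20·0.0416667° lat → SW at lon -63.5833°, lat -43.1667°.
Cell spans 0.0833333° lon × 0.0416667° lat. NE corner is SW corner plus one full cell.
latitude -43.1250, longitude -63.5000.

-43.1250, -63.5000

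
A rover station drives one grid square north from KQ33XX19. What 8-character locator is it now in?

Latitude extended square 9; +1 → 10, wraps to 0, carry into subsquare.
Latitude subsquare x = 23; +1 → 24, wraps to 0 = a, carry into square.
Latitude square 3; +1 → 4.
The longitude characters are unchanged.

KQ34xa10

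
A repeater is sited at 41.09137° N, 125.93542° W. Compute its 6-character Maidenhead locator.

CN71ac

Offset from 180°W / 90°S: lon 54.0646°, lat 131.0914°.
Field: lon ⌊54.0646/20⌋ = 2 → C; lat ⌊131.0914/10⌋ = 13 → N.
Square: lon ⌊14.0646/2⌋ = 7; lat ⌊1.0914/1⌋ = 1.
Subsquare: lon ⌊0.0646/0.0833333⌋ = 0 → a; lat ⌊0.0914/0.0416667⌋ = 2 → c.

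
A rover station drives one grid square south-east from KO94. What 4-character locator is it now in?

LO03

Longitude square 9; +1 → 10, wraps to 0, carry into field.
Longitude field K = 10; +1 → 11 = L.
Latitude square 4; −1 → 3.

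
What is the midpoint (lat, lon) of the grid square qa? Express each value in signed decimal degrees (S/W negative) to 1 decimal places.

-85.0, 150.0

Field Q=16, A=0: +16·20° lon, +0·10° lat → SW at lon 140°, lat -90°.
Cell spans 20° lon × 10° lat. Centre is SW corner plus half of each.
latitude -85.0, longitude 150.0.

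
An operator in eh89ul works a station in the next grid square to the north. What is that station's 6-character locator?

EH89um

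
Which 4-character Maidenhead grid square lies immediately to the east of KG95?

Longitude square 9; +1 → 10, wraps to 0, carry into field.
Longitude field K = 10; +1 → 11 = L.
The latitude characters are unchanged.

LG05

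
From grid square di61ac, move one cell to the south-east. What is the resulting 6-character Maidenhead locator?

Longitude subsquare a = 0; +1 → 1 = b.
Latitude subsquare c = 2; −1 → 1 = b.

DI61bb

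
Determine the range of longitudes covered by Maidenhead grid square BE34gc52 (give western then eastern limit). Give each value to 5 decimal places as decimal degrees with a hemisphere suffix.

Field B=1, E=4: +1·20° lon, +4·10° lat → SW at lon -160°, lat -50°.
Square 3, 4: +3·2° lon, +4·1° lat → SW at lon -154°, lat -46°.
Subsquare g=6, c=2: +6·0.0833333° lon, +2·0.0416667° lat → SW at lon -153.5°, lat -45.9167°.
Extended square 5, 2: +5·0.00833333° lon, +2·0.00416667° lat → SW at lon -153.458°, lat -45.9083°.
Cell spans 0.00833333° lon × 0.00416667° lat.
west 153.45833° W, east 153.45000° W.

153.45833° W, 153.45000° W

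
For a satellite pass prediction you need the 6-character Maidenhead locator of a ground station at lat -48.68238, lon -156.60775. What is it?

Shift to the Maidenhead origin (180°W, 90°S): lon 23.3922, lat 41.3176.
Field: lon ⌊23.3922/20⌋ = 1 → B; lat ⌊41.3176/10⌋ = 4 → E.
Square: lon ⌊3.3922/2⌋ = 1; lat ⌊1.3176/1⌋ = 1.
Subsquare: lon ⌊1.3922/0.0833333⌋ = 16 → q; lat ⌊0.3176/0.0416667⌋ = 7 → h.

BE11qh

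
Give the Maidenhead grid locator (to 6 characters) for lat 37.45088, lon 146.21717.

Add 180° to longitude and 90° to latitude: 326.2172, 127.4509.
Field: 326.2172/20 → 16 → Q, 127.4509/10 → 12 → M; chars QM.
Square: 6.2172/2 → 3, 7.4509/1 → 7; chars 37.
Subsquare: 0.2172/0.0833333 → 2 → c, 0.4509/0.0416667 → 10 → k; chars ck.

QM37ck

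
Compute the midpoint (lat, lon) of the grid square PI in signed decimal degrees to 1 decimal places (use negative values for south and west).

-5.0, 130.0

Field P=15, I=8: +15·20° lon, +8·10° lat → SW at lon 120°, lat -10°.
Cell spans 20° lon × 10° lat. Centre is SW corner plus half of each.
latitude -5.0, longitude 130.0.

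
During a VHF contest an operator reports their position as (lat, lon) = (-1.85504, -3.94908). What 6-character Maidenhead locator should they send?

Add 180° to longitude and 90° to latitude: 176.0509, 88.1450.
Field: lon ⌊176.0509/20⌋ = 8 → I; lat ⌊88.1450/10⌋ = 8 → I.
Square: lon ⌊16.0509/2⌋ = 8; lat ⌊8.1450/1⌋ = 8.
Subsquare: lon ⌊0.0509/0.0833333⌋ = 0 → a; lat ⌊0.1450/0.0416667⌋ = 3 → d.

II88ad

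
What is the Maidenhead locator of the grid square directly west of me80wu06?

Longitude extended square 0; −1 → -1, wraps to 9, carry into subsquare.
Longitude subsquare w = 22; −1 → 21 = v.
The latitude characters are unchanged.

ME80vu96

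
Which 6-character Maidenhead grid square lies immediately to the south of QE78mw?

Latitude subsquare w = 22; −1 → 21 = v.
The longitude characters are unchanged.

QE78mv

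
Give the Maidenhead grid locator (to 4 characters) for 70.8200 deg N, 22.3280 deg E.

Add 180° to longitude and 90° to latitude: 202.33, 160.82.
Field: 202.33/20 → 10 → K, 160.82/10 → 16 → Q; chars KQ.
Square: 2.33/2 → 1, 0.82/1 → 0; chars 10.

KQ10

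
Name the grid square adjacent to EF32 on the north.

Latitude square 2; +1 → 3.
The longitude characters are unchanged.

EF33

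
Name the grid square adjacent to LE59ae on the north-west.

LE49xf

Longitude subsquare a = 0; −1 → -1, wraps to 23 = x, carry into square.
Longitude square 5; −1 → 4.
Latitude subsquare e = 4; +1 → 5 = f.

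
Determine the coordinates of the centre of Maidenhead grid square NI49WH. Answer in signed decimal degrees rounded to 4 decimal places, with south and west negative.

Field N=13, I=8: +13·20° lon, +8·10° lat → SW at lon 80°, lat -10°.
Square 4, 9: +4·2° lon, +9·1° lat → SW at lon 88°, lat -1°.
Subsquare w=22, h=7: +22·0.0833333° lon, +7·0.0416667° lat → SW at lon 89.8333°, lat -0.708333°.
Cell spans 0.0833333° lon × 0.0416667° lat. Centre is SW corner plus half of each.
latitude -0.6875, longitude 89.8750.

-0.6875, 89.8750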